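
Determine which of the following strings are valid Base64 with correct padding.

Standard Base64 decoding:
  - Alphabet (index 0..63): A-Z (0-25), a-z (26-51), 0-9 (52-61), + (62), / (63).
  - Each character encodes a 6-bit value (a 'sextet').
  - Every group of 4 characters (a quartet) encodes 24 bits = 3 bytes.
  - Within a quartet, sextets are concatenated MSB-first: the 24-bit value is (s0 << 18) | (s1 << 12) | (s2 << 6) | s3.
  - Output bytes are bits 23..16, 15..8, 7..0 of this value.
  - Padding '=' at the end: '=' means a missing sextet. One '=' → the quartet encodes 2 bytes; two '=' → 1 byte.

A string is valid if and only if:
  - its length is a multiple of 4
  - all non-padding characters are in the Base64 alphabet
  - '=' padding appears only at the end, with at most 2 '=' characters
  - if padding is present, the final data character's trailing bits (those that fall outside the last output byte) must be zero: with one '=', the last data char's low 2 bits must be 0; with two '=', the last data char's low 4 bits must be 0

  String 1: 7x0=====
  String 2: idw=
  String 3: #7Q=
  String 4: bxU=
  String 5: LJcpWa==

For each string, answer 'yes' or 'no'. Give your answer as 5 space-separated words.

String 1: '7x0=====' → invalid (5 pad chars (max 2))
String 2: 'idw=' → valid
String 3: '#7Q=' → invalid (bad char(s): ['#'])
String 4: 'bxU=' → valid
String 5: 'LJcpWa==' → invalid (bad trailing bits)

Answer: no yes no yes no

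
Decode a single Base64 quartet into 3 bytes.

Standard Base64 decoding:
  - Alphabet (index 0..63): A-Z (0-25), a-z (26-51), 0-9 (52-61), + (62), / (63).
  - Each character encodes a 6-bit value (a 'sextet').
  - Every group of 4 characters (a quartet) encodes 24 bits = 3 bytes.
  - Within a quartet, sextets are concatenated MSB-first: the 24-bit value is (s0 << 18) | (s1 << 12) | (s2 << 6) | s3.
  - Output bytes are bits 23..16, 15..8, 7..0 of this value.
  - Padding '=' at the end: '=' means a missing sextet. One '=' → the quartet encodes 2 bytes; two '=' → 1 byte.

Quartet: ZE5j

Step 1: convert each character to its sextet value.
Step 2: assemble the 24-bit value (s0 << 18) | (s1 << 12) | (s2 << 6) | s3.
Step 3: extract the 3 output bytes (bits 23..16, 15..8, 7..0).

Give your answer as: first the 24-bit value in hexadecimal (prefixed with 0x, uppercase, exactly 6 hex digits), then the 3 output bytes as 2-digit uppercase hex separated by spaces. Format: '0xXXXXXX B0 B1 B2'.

Sextets: Z=25, E=4, 5=57, j=35
24-bit: (25<<18) | (4<<12) | (57<<6) | 35
      = 0x640000 | 0x004000 | 0x000E40 | 0x000023
      = 0x644E63
Bytes: (v>>16)&0xFF=64, (v>>8)&0xFF=4E, v&0xFF=63

Answer: 0x644E63 64 4E 63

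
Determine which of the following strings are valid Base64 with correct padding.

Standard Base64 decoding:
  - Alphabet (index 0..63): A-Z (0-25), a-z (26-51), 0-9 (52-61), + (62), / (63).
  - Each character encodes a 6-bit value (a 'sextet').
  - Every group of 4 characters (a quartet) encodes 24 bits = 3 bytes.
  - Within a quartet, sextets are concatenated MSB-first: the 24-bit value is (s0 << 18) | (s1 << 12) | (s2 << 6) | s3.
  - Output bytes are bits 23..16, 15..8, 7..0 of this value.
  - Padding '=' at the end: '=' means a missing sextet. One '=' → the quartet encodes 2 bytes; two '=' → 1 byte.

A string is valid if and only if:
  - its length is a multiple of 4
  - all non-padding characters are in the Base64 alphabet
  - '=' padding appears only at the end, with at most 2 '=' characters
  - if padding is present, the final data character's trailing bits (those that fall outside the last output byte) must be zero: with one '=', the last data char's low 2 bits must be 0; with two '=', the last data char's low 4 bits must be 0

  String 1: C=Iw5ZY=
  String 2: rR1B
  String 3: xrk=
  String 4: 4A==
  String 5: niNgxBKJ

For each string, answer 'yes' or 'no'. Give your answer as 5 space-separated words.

String 1: 'C=Iw5ZY=' → invalid (bad char(s): ['=']; '=' in middle)
String 2: 'rR1B' → valid
String 3: 'xrk=' → valid
String 4: '4A==' → valid
String 5: 'niNgxBKJ' → valid

Answer: no yes yes yes yes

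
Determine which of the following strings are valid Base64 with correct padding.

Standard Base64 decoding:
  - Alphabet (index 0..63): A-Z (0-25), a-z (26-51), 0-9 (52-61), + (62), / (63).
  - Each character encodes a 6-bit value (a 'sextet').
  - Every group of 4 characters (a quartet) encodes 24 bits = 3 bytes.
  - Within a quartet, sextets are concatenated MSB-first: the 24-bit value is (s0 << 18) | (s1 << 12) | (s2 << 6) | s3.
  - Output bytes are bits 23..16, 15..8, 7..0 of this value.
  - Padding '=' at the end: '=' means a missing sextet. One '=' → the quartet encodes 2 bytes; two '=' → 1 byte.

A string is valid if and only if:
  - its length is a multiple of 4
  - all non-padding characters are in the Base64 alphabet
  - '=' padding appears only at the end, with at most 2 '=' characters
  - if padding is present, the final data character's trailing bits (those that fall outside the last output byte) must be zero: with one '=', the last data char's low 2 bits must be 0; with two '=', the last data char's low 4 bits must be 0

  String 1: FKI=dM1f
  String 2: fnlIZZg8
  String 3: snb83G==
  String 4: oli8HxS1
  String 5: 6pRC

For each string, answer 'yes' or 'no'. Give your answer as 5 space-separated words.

Answer: no yes no yes yes

Derivation:
String 1: 'FKI=dM1f' → invalid (bad char(s): ['=']; '=' in middle)
String 2: 'fnlIZZg8' → valid
String 3: 'snb83G==' → invalid (bad trailing bits)
String 4: 'oli8HxS1' → valid
String 5: '6pRC' → valid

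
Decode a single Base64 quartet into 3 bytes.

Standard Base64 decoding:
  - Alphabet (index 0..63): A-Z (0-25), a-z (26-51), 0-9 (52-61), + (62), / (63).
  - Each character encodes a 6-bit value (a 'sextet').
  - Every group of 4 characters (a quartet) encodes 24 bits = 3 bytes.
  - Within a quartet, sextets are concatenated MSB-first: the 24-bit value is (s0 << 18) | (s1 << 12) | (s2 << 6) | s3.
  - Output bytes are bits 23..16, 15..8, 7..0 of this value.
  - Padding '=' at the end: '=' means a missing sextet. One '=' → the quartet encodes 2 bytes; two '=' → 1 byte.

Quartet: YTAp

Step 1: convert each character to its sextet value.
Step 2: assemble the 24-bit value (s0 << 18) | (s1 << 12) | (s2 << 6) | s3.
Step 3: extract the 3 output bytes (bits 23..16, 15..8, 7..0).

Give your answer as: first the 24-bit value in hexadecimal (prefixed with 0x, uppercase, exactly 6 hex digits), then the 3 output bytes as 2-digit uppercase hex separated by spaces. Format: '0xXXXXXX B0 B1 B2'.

Answer: 0x613029 61 30 29

Derivation:
Sextets: Y=24, T=19, A=0, p=41
24-bit: (24<<18) | (19<<12) | (0<<6) | 41
      = 0x600000 | 0x013000 | 0x000000 | 0x000029
      = 0x613029
Bytes: (v>>16)&0xFF=61, (v>>8)&0xFF=30, v&0xFF=29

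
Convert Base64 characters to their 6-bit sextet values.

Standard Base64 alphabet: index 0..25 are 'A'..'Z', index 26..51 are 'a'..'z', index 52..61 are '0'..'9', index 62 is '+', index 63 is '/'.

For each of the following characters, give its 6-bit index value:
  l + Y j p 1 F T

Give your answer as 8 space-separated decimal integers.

Answer: 37 62 24 35 41 53 5 19

Derivation:
'l': a..z range, 26 + ord('l') − ord('a') = 37
'+': index 62
'Y': A..Z range, ord('Y') − ord('A') = 24
'j': a..z range, 26 + ord('j') − ord('a') = 35
'p': a..z range, 26 + ord('p') − ord('a') = 41
'1': 0..9 range, 52 + ord('1') − ord('0') = 53
'F': A..Z range, ord('F') − ord('A') = 5
'T': A..Z range, ord('T') − ord('A') = 19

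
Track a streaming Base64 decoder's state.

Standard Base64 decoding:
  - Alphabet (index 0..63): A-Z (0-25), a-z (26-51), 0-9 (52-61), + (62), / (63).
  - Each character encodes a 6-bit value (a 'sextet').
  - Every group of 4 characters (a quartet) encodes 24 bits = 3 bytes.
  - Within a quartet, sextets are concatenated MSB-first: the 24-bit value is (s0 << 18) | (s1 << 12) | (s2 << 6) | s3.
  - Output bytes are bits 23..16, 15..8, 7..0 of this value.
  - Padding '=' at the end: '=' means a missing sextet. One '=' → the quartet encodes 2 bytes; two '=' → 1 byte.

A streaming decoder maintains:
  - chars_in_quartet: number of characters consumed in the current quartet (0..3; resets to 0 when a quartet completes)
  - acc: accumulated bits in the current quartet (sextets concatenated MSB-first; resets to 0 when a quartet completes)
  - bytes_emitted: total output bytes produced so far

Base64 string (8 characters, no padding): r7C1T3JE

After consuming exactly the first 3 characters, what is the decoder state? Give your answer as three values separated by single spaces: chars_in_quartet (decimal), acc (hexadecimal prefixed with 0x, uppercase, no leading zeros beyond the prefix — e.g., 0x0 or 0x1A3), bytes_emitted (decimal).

Answer: 3 0x2BEC2 0

Derivation:
After char 0 ('r'=43): chars_in_quartet=1 acc=0x2B bytes_emitted=0
After char 1 ('7'=59): chars_in_quartet=2 acc=0xAFB bytes_emitted=0
After char 2 ('C'=2): chars_in_quartet=3 acc=0x2BEC2 bytes_emitted=0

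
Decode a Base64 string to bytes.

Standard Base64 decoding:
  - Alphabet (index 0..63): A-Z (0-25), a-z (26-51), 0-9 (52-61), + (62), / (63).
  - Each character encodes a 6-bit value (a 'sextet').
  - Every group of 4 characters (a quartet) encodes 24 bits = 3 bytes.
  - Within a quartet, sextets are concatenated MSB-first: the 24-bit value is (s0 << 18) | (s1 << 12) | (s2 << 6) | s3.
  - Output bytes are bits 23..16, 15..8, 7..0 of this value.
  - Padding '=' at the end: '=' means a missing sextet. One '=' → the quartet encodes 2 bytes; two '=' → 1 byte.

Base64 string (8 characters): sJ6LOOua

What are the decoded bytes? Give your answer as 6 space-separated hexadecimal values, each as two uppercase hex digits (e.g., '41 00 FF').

Answer: B0 9E 8B 38 EB 9A

Derivation:
After char 0 ('s'=44): chars_in_quartet=1 acc=0x2C bytes_emitted=0
After char 1 ('J'=9): chars_in_quartet=2 acc=0xB09 bytes_emitted=0
After char 2 ('6'=58): chars_in_quartet=3 acc=0x2C27A bytes_emitted=0
After char 3 ('L'=11): chars_in_quartet=4 acc=0xB09E8B -> emit B0 9E 8B, reset; bytes_emitted=3
After char 4 ('O'=14): chars_in_quartet=1 acc=0xE bytes_emitted=3
After char 5 ('O'=14): chars_in_quartet=2 acc=0x38E bytes_emitted=3
After char 6 ('u'=46): chars_in_quartet=3 acc=0xE3AE bytes_emitted=3
After char 7 ('a'=26): chars_in_quartet=4 acc=0x38EB9A -> emit 38 EB 9A, reset; bytes_emitted=6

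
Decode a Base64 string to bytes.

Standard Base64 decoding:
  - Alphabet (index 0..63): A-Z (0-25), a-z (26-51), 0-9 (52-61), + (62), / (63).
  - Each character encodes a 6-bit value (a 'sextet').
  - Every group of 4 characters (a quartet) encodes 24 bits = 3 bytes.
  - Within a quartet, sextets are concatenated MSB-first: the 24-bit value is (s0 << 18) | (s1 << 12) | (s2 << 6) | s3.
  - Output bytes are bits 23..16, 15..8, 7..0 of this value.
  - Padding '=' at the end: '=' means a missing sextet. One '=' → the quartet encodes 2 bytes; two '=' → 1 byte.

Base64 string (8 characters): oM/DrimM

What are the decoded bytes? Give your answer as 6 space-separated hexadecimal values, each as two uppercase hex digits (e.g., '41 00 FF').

Answer: A0 CF C3 AE 29 8C

Derivation:
After char 0 ('o'=40): chars_in_quartet=1 acc=0x28 bytes_emitted=0
After char 1 ('M'=12): chars_in_quartet=2 acc=0xA0C bytes_emitted=0
After char 2 ('/'=63): chars_in_quartet=3 acc=0x2833F bytes_emitted=0
After char 3 ('D'=3): chars_in_quartet=4 acc=0xA0CFC3 -> emit A0 CF C3, reset; bytes_emitted=3
After char 4 ('r'=43): chars_in_quartet=1 acc=0x2B bytes_emitted=3
After char 5 ('i'=34): chars_in_quartet=2 acc=0xAE2 bytes_emitted=3
After char 6 ('m'=38): chars_in_quartet=3 acc=0x2B8A6 bytes_emitted=3
After char 7 ('M'=12): chars_in_quartet=4 acc=0xAE298C -> emit AE 29 8C, reset; bytes_emitted=6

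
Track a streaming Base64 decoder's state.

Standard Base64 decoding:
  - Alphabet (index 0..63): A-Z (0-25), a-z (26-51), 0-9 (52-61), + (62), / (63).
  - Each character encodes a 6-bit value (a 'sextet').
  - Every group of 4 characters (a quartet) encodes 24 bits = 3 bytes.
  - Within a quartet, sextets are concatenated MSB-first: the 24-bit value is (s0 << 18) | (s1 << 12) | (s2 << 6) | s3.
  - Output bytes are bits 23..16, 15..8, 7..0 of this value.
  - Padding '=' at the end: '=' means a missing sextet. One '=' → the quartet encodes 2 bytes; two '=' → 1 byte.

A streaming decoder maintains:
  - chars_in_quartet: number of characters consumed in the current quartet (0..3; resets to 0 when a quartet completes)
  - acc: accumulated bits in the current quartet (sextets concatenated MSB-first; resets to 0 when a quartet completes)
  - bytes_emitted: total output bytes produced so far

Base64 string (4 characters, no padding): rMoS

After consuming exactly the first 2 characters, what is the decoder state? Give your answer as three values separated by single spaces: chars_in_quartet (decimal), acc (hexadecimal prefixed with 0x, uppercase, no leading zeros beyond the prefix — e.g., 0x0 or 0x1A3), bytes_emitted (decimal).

After char 0 ('r'=43): chars_in_quartet=1 acc=0x2B bytes_emitted=0
After char 1 ('M'=12): chars_in_quartet=2 acc=0xACC bytes_emitted=0

Answer: 2 0xACC 0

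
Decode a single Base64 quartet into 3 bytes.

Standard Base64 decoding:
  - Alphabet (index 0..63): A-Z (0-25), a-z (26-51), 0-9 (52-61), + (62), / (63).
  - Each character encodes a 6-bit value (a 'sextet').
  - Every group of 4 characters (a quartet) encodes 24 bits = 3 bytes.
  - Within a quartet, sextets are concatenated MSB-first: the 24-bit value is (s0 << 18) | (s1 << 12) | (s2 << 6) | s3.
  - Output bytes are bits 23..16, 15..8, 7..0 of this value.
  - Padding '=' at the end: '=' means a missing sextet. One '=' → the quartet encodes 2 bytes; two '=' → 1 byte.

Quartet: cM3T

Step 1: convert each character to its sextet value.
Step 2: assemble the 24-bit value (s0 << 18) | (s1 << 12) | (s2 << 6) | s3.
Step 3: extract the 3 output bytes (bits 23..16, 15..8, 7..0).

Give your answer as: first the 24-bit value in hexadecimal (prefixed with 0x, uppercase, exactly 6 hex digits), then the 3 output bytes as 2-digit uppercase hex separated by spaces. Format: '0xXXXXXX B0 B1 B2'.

Answer: 0x70CDD3 70 CD D3

Derivation:
Sextets: c=28, M=12, 3=55, T=19
24-bit: (28<<18) | (12<<12) | (55<<6) | 19
      = 0x700000 | 0x00C000 | 0x000DC0 | 0x000013
      = 0x70CDD3
Bytes: (v>>16)&0xFF=70, (v>>8)&0xFF=CD, v&0xFF=D3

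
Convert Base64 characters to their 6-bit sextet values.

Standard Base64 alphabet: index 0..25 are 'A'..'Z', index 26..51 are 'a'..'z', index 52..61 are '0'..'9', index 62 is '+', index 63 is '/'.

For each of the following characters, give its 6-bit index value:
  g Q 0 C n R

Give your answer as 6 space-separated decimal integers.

Answer: 32 16 52 2 39 17

Derivation:
'g': a..z range, 26 + ord('g') − ord('a') = 32
'Q': A..Z range, ord('Q') − ord('A') = 16
'0': 0..9 range, 52 + ord('0') − ord('0') = 52
'C': A..Z range, ord('C') − ord('A') = 2
'n': a..z range, 26 + ord('n') − ord('a') = 39
'R': A..Z range, ord('R') − ord('A') = 17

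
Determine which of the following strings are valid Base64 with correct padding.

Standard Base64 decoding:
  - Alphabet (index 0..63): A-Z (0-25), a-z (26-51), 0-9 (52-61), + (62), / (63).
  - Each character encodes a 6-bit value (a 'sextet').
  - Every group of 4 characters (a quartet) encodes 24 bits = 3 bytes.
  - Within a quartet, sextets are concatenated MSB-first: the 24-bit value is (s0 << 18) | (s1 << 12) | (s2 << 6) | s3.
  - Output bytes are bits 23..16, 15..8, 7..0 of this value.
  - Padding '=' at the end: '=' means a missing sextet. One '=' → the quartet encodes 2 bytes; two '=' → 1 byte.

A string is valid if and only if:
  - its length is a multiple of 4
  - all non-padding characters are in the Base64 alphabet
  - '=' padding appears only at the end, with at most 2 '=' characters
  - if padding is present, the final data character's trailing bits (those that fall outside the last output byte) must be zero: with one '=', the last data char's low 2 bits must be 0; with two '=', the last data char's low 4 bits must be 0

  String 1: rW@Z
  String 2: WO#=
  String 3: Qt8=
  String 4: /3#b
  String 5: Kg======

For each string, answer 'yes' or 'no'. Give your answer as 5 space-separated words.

Answer: no no yes no no

Derivation:
String 1: 'rW@Z' → invalid (bad char(s): ['@'])
String 2: 'WO#=' → invalid (bad char(s): ['#'])
String 3: 'Qt8=' → valid
String 4: '/3#b' → invalid (bad char(s): ['#'])
String 5: 'Kg======' → invalid (6 pad chars (max 2))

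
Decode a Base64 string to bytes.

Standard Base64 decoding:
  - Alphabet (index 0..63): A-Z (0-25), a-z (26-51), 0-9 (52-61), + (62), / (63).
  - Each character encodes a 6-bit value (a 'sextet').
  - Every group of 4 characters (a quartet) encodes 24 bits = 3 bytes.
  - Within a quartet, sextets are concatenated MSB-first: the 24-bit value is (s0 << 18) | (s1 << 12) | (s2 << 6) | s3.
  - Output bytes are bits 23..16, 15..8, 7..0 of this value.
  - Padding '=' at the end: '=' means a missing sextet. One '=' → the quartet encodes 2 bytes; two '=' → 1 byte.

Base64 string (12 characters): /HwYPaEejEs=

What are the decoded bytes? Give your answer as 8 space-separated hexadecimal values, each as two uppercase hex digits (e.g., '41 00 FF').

Answer: FC 7C 18 3D A1 1E 8C 4B

Derivation:
After char 0 ('/'=63): chars_in_quartet=1 acc=0x3F bytes_emitted=0
After char 1 ('H'=7): chars_in_quartet=2 acc=0xFC7 bytes_emitted=0
After char 2 ('w'=48): chars_in_quartet=3 acc=0x3F1F0 bytes_emitted=0
After char 3 ('Y'=24): chars_in_quartet=4 acc=0xFC7C18 -> emit FC 7C 18, reset; bytes_emitted=3
After char 4 ('P'=15): chars_in_quartet=1 acc=0xF bytes_emitted=3
After char 5 ('a'=26): chars_in_quartet=2 acc=0x3DA bytes_emitted=3
After char 6 ('E'=4): chars_in_quartet=3 acc=0xF684 bytes_emitted=3
After char 7 ('e'=30): chars_in_quartet=4 acc=0x3DA11E -> emit 3D A1 1E, reset; bytes_emitted=6
After char 8 ('j'=35): chars_in_quartet=1 acc=0x23 bytes_emitted=6
After char 9 ('E'=4): chars_in_quartet=2 acc=0x8C4 bytes_emitted=6
After char 10 ('s'=44): chars_in_quartet=3 acc=0x2312C bytes_emitted=6
Padding '=': partial quartet acc=0x2312C -> emit 8C 4B; bytes_emitted=8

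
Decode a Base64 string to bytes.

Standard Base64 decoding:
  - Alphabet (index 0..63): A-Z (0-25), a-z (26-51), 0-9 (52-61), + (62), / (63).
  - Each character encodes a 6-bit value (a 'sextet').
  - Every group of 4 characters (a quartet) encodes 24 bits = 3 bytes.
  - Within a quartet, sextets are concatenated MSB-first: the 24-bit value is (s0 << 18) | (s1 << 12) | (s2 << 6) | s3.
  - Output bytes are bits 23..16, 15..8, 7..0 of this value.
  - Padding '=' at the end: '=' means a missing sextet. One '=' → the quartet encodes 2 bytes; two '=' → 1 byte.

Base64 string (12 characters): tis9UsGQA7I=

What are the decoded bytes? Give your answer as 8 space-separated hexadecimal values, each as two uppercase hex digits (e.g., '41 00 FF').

Answer: B6 2B 3D 52 C1 90 03 B2

Derivation:
After char 0 ('t'=45): chars_in_quartet=1 acc=0x2D bytes_emitted=0
After char 1 ('i'=34): chars_in_quartet=2 acc=0xB62 bytes_emitted=0
After char 2 ('s'=44): chars_in_quartet=3 acc=0x2D8AC bytes_emitted=0
After char 3 ('9'=61): chars_in_quartet=4 acc=0xB62B3D -> emit B6 2B 3D, reset; bytes_emitted=3
After char 4 ('U'=20): chars_in_quartet=1 acc=0x14 bytes_emitted=3
After char 5 ('s'=44): chars_in_quartet=2 acc=0x52C bytes_emitted=3
After char 6 ('G'=6): chars_in_quartet=3 acc=0x14B06 bytes_emitted=3
After char 7 ('Q'=16): chars_in_quartet=4 acc=0x52C190 -> emit 52 C1 90, reset; bytes_emitted=6
After char 8 ('A'=0): chars_in_quartet=1 acc=0x0 bytes_emitted=6
After char 9 ('7'=59): chars_in_quartet=2 acc=0x3B bytes_emitted=6
After char 10 ('I'=8): chars_in_quartet=3 acc=0xEC8 bytes_emitted=6
Padding '=': partial quartet acc=0xEC8 -> emit 03 B2; bytes_emitted=8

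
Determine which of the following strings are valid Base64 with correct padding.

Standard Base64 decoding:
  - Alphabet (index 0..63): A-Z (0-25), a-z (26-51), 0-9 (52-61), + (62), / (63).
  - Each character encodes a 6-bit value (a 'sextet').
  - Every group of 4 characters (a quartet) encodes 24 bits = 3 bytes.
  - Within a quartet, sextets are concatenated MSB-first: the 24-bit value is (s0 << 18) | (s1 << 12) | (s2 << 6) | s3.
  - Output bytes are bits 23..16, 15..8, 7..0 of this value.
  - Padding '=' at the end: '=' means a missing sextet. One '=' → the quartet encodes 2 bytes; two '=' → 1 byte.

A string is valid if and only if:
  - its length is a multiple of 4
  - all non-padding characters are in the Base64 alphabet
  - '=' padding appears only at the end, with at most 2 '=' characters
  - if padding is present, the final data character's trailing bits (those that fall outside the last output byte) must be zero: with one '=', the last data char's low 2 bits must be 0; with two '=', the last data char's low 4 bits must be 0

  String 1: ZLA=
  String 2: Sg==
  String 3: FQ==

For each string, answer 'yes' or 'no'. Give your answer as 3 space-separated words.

Answer: yes yes yes

Derivation:
String 1: 'ZLA=' → valid
String 2: 'Sg==' → valid
String 3: 'FQ==' → valid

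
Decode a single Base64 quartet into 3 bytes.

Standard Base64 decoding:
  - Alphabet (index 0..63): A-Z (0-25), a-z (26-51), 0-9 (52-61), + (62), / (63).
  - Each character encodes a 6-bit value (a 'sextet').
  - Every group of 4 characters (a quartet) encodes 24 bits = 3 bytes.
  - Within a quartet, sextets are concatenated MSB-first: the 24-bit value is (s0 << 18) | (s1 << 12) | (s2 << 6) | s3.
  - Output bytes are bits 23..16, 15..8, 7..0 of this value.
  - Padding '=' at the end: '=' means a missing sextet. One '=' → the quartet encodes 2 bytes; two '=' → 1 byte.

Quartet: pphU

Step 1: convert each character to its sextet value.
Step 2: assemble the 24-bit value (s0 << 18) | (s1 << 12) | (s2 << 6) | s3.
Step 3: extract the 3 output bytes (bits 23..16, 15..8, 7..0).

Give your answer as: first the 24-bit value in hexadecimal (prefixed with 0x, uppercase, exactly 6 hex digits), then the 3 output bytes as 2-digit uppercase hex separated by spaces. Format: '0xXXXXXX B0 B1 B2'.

Sextets: p=41, p=41, h=33, U=20
24-bit: (41<<18) | (41<<12) | (33<<6) | 20
      = 0xA40000 | 0x029000 | 0x000840 | 0x000014
      = 0xA69854
Bytes: (v>>16)&0xFF=A6, (v>>8)&0xFF=98, v&0xFF=54

Answer: 0xA69854 A6 98 54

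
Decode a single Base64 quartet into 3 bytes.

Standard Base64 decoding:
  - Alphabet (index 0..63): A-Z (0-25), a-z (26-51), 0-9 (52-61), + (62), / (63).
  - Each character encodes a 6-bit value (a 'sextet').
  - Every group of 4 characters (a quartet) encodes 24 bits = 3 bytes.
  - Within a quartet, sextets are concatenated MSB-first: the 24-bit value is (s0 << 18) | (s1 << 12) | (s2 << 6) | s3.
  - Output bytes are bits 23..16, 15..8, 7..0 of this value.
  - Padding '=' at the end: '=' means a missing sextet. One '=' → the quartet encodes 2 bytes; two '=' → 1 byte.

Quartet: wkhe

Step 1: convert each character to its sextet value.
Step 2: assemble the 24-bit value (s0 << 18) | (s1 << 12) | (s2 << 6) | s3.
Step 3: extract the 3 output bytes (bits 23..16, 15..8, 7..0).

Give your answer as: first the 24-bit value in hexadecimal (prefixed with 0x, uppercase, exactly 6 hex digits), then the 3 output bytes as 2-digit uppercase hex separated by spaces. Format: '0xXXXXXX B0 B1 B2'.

Sextets: w=48, k=36, h=33, e=30
24-bit: (48<<18) | (36<<12) | (33<<6) | 30
      = 0xC00000 | 0x024000 | 0x000840 | 0x00001E
      = 0xC2485E
Bytes: (v>>16)&0xFF=C2, (v>>8)&0xFF=48, v&0xFF=5E

Answer: 0xC2485E C2 48 5E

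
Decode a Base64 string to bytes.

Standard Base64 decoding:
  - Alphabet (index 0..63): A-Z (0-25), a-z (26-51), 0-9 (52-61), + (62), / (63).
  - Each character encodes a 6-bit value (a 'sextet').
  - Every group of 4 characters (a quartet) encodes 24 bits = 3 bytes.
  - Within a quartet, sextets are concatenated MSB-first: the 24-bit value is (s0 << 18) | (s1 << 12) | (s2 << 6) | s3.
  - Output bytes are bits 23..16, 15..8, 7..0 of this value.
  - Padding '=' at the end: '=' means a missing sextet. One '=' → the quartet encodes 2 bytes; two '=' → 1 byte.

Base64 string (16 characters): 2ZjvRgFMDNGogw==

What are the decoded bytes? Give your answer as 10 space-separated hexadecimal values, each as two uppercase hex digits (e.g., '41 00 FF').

Answer: D9 98 EF 46 01 4C 0C D1 A8 83

Derivation:
After char 0 ('2'=54): chars_in_quartet=1 acc=0x36 bytes_emitted=0
After char 1 ('Z'=25): chars_in_quartet=2 acc=0xD99 bytes_emitted=0
After char 2 ('j'=35): chars_in_quartet=3 acc=0x36663 bytes_emitted=0
After char 3 ('v'=47): chars_in_quartet=4 acc=0xD998EF -> emit D9 98 EF, reset; bytes_emitted=3
After char 4 ('R'=17): chars_in_quartet=1 acc=0x11 bytes_emitted=3
After char 5 ('g'=32): chars_in_quartet=2 acc=0x460 bytes_emitted=3
After char 6 ('F'=5): chars_in_quartet=3 acc=0x11805 bytes_emitted=3
After char 7 ('M'=12): chars_in_quartet=4 acc=0x46014C -> emit 46 01 4C, reset; bytes_emitted=6
After char 8 ('D'=3): chars_in_quartet=1 acc=0x3 bytes_emitted=6
After char 9 ('N'=13): chars_in_quartet=2 acc=0xCD bytes_emitted=6
After char 10 ('G'=6): chars_in_quartet=3 acc=0x3346 bytes_emitted=6
After char 11 ('o'=40): chars_in_quartet=4 acc=0xCD1A8 -> emit 0C D1 A8, reset; bytes_emitted=9
After char 12 ('g'=32): chars_in_quartet=1 acc=0x20 bytes_emitted=9
After char 13 ('w'=48): chars_in_quartet=2 acc=0x830 bytes_emitted=9
Padding '==': partial quartet acc=0x830 -> emit 83; bytes_emitted=10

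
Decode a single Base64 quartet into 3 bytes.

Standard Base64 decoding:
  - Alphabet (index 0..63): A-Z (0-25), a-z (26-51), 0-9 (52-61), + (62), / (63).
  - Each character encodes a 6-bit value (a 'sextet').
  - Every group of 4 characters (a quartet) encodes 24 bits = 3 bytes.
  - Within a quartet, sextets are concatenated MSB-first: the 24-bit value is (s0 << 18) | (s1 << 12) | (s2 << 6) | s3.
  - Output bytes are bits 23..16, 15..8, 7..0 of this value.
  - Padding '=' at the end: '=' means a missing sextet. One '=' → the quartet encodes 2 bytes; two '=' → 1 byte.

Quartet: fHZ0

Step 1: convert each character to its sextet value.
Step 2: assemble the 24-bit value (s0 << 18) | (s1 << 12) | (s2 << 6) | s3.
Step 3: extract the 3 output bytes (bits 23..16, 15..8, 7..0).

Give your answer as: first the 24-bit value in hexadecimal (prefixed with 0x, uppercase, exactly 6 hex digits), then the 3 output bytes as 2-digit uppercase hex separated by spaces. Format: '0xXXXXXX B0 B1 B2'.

Sextets: f=31, H=7, Z=25, 0=52
24-bit: (31<<18) | (7<<12) | (25<<6) | 52
      = 0x7C0000 | 0x007000 | 0x000640 | 0x000034
      = 0x7C7674
Bytes: (v>>16)&0xFF=7C, (v>>8)&0xFF=76, v&0xFF=74

Answer: 0x7C7674 7C 76 74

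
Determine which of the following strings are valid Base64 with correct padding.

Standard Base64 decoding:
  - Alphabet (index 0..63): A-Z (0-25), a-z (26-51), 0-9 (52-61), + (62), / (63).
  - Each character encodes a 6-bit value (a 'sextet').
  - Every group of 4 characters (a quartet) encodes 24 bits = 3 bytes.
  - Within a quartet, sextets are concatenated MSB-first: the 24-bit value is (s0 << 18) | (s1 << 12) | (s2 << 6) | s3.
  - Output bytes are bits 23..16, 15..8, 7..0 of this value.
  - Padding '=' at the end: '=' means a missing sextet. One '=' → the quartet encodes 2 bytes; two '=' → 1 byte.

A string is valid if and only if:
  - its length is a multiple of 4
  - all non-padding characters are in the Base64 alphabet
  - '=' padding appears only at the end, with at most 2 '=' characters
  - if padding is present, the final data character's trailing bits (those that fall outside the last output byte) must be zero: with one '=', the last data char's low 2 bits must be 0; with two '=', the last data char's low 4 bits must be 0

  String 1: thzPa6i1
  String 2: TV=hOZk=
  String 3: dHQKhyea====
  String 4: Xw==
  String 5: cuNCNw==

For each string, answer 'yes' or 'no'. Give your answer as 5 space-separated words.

Answer: yes no no yes yes

Derivation:
String 1: 'thzPa6i1' → valid
String 2: 'TV=hOZk=' → invalid (bad char(s): ['=']; '=' in middle)
String 3: 'dHQKhyea====' → invalid (4 pad chars (max 2))
String 4: 'Xw==' → valid
String 5: 'cuNCNw==' → valid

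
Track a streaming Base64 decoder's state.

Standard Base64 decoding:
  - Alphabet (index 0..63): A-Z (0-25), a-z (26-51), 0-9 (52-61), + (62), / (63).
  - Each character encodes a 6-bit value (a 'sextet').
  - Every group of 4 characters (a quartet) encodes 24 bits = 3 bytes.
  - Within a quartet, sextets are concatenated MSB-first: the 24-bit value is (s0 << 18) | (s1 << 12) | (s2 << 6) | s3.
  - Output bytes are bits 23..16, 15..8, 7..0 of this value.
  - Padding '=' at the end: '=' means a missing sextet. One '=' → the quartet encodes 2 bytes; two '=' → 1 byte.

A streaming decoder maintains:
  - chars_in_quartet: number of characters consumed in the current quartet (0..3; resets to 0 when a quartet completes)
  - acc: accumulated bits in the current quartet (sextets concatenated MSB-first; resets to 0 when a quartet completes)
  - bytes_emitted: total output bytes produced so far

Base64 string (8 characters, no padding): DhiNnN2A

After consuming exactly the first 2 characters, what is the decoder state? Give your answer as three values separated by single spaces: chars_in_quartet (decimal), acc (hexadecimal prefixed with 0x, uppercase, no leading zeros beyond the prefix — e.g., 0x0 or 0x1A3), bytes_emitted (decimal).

After char 0 ('D'=3): chars_in_quartet=1 acc=0x3 bytes_emitted=0
After char 1 ('h'=33): chars_in_quartet=2 acc=0xE1 bytes_emitted=0

Answer: 2 0xE1 0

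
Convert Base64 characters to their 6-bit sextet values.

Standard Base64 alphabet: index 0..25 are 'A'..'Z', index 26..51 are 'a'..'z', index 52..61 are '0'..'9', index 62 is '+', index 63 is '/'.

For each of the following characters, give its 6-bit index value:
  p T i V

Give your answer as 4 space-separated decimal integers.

'p': a..z range, 26 + ord('p') − ord('a') = 41
'T': A..Z range, ord('T') − ord('A') = 19
'i': a..z range, 26 + ord('i') − ord('a') = 34
'V': A..Z range, ord('V') − ord('A') = 21

Answer: 41 19 34 21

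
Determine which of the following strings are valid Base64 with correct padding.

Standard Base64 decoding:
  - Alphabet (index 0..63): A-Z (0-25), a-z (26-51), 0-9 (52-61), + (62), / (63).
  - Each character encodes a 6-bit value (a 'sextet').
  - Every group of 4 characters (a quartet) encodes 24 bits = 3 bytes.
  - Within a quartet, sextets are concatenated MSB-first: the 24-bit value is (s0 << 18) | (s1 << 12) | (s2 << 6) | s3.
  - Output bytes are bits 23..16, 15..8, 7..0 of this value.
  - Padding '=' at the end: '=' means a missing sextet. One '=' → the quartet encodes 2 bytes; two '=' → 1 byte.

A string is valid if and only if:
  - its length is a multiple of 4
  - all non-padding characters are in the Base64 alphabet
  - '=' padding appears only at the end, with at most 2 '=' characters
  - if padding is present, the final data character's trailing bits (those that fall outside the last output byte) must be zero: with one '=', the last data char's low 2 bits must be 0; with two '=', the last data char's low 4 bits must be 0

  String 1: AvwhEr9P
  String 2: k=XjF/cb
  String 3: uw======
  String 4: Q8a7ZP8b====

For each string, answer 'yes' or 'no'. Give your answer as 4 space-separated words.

String 1: 'AvwhEr9P' → valid
String 2: 'k=XjF/cb' → invalid (bad char(s): ['=']; '=' in middle)
String 3: 'uw======' → invalid (6 pad chars (max 2))
String 4: 'Q8a7ZP8b====' → invalid (4 pad chars (max 2))

Answer: yes no no no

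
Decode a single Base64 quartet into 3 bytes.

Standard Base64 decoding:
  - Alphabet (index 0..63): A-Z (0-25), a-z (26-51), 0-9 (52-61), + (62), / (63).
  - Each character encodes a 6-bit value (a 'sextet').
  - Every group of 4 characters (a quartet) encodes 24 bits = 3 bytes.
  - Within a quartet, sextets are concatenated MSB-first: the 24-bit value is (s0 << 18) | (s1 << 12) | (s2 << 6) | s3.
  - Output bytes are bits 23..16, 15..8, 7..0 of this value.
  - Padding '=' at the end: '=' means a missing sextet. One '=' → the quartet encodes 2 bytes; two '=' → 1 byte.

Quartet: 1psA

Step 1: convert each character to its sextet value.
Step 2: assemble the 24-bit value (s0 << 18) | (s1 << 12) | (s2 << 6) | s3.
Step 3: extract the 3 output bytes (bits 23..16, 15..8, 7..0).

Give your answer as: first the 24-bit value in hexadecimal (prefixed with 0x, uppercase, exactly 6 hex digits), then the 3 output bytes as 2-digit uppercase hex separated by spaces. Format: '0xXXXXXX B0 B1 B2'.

Answer: 0xD69B00 D6 9B 00

Derivation:
Sextets: 1=53, p=41, s=44, A=0
24-bit: (53<<18) | (41<<12) | (44<<6) | 0
      = 0xD40000 | 0x029000 | 0x000B00 | 0x000000
      = 0xD69B00
Bytes: (v>>16)&0xFF=D6, (v>>8)&0xFF=9B, v&0xFF=00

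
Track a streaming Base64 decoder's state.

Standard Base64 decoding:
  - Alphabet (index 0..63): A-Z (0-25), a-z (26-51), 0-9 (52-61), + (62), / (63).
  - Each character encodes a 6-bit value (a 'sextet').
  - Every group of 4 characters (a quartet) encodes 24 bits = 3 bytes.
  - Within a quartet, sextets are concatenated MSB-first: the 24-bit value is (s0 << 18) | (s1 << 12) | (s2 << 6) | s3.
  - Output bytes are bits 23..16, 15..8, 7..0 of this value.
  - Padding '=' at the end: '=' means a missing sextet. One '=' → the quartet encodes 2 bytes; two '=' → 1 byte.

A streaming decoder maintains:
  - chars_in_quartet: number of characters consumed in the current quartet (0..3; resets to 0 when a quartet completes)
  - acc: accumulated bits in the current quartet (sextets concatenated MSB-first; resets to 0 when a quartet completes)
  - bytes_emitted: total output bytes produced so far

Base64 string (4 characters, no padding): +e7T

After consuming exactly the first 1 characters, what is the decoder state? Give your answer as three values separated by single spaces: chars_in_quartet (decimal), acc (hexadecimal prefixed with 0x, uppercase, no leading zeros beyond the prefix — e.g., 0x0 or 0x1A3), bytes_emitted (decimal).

After char 0 ('+'=62): chars_in_quartet=1 acc=0x3E bytes_emitted=0

Answer: 1 0x3E 0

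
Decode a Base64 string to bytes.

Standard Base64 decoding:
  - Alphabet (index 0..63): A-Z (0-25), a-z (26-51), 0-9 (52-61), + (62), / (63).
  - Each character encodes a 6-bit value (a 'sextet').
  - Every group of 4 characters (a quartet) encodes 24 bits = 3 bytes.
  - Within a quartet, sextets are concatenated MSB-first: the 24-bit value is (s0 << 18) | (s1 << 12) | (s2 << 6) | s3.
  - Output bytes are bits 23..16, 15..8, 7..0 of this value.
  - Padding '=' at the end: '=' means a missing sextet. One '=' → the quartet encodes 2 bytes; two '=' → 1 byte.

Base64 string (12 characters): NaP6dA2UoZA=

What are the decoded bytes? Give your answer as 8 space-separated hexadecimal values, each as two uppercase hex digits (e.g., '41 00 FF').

After char 0 ('N'=13): chars_in_quartet=1 acc=0xD bytes_emitted=0
After char 1 ('a'=26): chars_in_quartet=2 acc=0x35A bytes_emitted=0
After char 2 ('P'=15): chars_in_quartet=3 acc=0xD68F bytes_emitted=0
After char 3 ('6'=58): chars_in_quartet=4 acc=0x35A3FA -> emit 35 A3 FA, reset; bytes_emitted=3
After char 4 ('d'=29): chars_in_quartet=1 acc=0x1D bytes_emitted=3
After char 5 ('A'=0): chars_in_quartet=2 acc=0x740 bytes_emitted=3
After char 6 ('2'=54): chars_in_quartet=3 acc=0x1D036 bytes_emitted=3
After char 7 ('U'=20): chars_in_quartet=4 acc=0x740D94 -> emit 74 0D 94, reset; bytes_emitted=6
After char 8 ('o'=40): chars_in_quartet=1 acc=0x28 bytes_emitted=6
After char 9 ('Z'=25): chars_in_quartet=2 acc=0xA19 bytes_emitted=6
After char 10 ('A'=0): chars_in_quartet=3 acc=0x28640 bytes_emitted=6
Padding '=': partial quartet acc=0x28640 -> emit A1 90; bytes_emitted=8

Answer: 35 A3 FA 74 0D 94 A1 90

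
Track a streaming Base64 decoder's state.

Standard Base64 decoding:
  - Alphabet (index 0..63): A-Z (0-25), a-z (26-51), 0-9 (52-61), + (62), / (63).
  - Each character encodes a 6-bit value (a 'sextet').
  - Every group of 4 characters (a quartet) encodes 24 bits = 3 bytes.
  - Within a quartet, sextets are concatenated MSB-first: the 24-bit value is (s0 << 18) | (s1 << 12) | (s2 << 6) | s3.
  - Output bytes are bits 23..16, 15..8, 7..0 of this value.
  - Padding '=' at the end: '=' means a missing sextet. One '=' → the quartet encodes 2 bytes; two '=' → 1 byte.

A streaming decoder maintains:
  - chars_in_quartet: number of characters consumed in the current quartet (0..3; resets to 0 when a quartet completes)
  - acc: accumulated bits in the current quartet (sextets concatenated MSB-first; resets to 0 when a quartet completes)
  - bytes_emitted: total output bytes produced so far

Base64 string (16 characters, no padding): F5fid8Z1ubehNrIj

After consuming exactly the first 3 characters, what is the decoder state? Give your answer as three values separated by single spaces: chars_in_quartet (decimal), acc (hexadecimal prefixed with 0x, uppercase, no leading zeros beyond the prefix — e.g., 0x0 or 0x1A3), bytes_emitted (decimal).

Answer: 3 0x5E5F 0

Derivation:
After char 0 ('F'=5): chars_in_quartet=1 acc=0x5 bytes_emitted=0
After char 1 ('5'=57): chars_in_quartet=2 acc=0x179 bytes_emitted=0
After char 2 ('f'=31): chars_in_quartet=3 acc=0x5E5F bytes_emitted=0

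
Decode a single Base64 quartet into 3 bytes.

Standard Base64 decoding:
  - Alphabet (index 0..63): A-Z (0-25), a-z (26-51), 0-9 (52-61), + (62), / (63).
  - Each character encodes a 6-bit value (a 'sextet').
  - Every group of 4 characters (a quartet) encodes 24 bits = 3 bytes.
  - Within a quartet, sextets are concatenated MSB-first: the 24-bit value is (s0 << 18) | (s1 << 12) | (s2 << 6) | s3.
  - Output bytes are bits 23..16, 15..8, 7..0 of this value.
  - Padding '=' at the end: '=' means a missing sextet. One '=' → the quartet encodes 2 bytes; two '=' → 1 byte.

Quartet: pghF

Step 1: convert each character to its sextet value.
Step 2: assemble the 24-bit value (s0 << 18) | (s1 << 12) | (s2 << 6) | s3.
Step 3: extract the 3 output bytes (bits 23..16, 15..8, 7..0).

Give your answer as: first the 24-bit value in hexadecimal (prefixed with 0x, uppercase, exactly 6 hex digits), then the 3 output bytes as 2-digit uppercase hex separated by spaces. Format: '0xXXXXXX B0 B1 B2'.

Sextets: p=41, g=32, h=33, F=5
24-bit: (41<<18) | (32<<12) | (33<<6) | 5
      = 0xA40000 | 0x020000 | 0x000840 | 0x000005
      = 0xA60845
Bytes: (v>>16)&0xFF=A6, (v>>8)&0xFF=08, v&0xFF=45

Answer: 0xA60845 A6 08 45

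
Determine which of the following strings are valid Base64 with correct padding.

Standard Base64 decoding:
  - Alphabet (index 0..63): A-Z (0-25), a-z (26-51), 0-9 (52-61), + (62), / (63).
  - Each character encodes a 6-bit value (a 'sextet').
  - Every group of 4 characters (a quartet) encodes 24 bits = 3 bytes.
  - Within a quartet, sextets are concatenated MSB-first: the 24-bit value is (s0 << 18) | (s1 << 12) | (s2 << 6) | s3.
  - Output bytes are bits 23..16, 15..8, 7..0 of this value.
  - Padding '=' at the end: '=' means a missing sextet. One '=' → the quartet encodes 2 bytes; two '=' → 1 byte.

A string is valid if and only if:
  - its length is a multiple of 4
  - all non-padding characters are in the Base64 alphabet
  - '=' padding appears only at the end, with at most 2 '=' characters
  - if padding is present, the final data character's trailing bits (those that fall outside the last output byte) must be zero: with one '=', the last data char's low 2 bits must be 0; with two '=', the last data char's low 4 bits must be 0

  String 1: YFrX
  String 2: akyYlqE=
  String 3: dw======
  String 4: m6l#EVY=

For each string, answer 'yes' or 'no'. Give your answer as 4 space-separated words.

String 1: 'YFrX' → valid
String 2: 'akyYlqE=' → valid
String 3: 'dw======' → invalid (6 pad chars (max 2))
String 4: 'm6l#EVY=' → invalid (bad char(s): ['#'])

Answer: yes yes no no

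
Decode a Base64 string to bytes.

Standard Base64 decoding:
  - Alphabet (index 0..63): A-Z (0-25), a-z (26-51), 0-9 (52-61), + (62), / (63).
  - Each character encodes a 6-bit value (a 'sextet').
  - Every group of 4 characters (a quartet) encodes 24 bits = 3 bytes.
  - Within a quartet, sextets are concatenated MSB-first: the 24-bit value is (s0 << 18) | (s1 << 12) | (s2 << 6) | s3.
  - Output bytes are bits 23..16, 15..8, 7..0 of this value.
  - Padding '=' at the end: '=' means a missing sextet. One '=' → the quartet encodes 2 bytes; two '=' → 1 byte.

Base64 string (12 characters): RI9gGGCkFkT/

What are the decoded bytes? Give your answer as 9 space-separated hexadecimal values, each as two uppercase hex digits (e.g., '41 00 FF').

Answer: 44 8F 60 18 60 A4 16 44 FF

Derivation:
After char 0 ('R'=17): chars_in_quartet=1 acc=0x11 bytes_emitted=0
After char 1 ('I'=8): chars_in_quartet=2 acc=0x448 bytes_emitted=0
After char 2 ('9'=61): chars_in_quartet=3 acc=0x1123D bytes_emitted=0
After char 3 ('g'=32): chars_in_quartet=4 acc=0x448F60 -> emit 44 8F 60, reset; bytes_emitted=3
After char 4 ('G'=6): chars_in_quartet=1 acc=0x6 bytes_emitted=3
After char 5 ('G'=6): chars_in_quartet=2 acc=0x186 bytes_emitted=3
After char 6 ('C'=2): chars_in_quartet=3 acc=0x6182 bytes_emitted=3
After char 7 ('k'=36): chars_in_quartet=4 acc=0x1860A4 -> emit 18 60 A4, reset; bytes_emitted=6
After char 8 ('F'=5): chars_in_quartet=1 acc=0x5 bytes_emitted=6
After char 9 ('k'=36): chars_in_quartet=2 acc=0x164 bytes_emitted=6
After char 10 ('T'=19): chars_in_quartet=3 acc=0x5913 bytes_emitted=6
After char 11 ('/'=63): chars_in_quartet=4 acc=0x1644FF -> emit 16 44 FF, reset; bytes_emitted=9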